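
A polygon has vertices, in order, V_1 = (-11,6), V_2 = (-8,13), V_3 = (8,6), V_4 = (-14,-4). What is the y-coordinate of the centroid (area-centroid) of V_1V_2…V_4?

5

Apply the shoelace (surveyor's) formula. First the cross-terms c_i = x_i·y_{i+1} − x_{i+1}·y_i:
  -95, -152, 52, -128  ⇒  2A = -323, A = -161.5.
Then Σ (y_i + y_{i+1})·c_i = -4845, so ȳ = -4845 / (6·(-161.5)) = 5.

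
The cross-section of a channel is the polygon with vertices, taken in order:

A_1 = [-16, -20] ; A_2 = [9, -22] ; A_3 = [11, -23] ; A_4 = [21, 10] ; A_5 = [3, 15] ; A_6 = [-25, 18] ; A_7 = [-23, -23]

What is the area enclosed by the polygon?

1477.5

Cross-terms: 532, 35, 593, 285, 429, 989, 92  ⇒  Σ = 2955
Area = |Σ|/2 = 1477.5.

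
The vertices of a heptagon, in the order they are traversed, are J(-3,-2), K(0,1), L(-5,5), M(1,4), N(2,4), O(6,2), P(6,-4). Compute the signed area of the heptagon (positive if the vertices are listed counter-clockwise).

Σ = (-3) + (5) + (-25) + (-4) + (-20) + (-36) + (-24) = -107
Signed area = Σ/2 = -53.5 (negative ⇒ clockwise traversal).

-53.5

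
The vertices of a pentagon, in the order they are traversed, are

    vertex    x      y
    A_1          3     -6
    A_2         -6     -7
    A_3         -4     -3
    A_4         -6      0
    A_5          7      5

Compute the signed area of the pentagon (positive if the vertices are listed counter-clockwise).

Cross-terms: -57, -10, -18, -30, -57  ⇒  Σ = -172
Signed area = Σ/2 = -86 (negative ⇒ clockwise traversal).

-86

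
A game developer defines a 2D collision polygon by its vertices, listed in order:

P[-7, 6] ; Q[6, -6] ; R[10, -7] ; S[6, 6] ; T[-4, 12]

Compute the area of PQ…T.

141

Apply the shoelace (surveyor's) formula: 2A = Σ (x_i·y_{i+1} − x_{i+1}·y_i), indices taken mod 5.
Cross-terms: 6, 18, 102, 96, 60  ⇒  Σ = 282
Area = |Σ|/2 = 141.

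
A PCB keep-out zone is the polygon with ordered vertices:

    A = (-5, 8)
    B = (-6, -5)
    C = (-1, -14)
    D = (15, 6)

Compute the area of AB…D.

253

A→B: (-5)(-5) − (-6)(8) = 73
B→C: (-6)(-14) − (-1)(-5) = 79
C→D: (-1)(6) − (15)(-14) = 204
D→A: (15)(8) − (-5)(6) = 150
Σ = 506
Area = |Σ|/2 = 253.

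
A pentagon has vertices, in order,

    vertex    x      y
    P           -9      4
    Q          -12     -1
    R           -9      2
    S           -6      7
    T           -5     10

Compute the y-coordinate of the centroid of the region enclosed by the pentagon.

Apply the shoelace (surveyor's) formula. First the cross-terms c_i = x_i·y_{i+1} − x_{i+1}·y_i:
  57, -33, -51, -25, 70  ⇒  2A = 18, A = 9.
Then Σ (y_i + y_{i+1})·c_i = 234, so ȳ = 234 / (6·9) = 13/3.

13/3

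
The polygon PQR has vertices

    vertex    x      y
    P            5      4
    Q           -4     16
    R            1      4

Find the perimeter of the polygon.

|PQ| = √((-9)² + (12)²) = √225 = 15
|QR| = √((5)² + (-12)²) = √169 = 13
|RP| = √((4)² + (0)²) = √16 = 4
Perimeter = 15 + 13 + 4 = 32.

32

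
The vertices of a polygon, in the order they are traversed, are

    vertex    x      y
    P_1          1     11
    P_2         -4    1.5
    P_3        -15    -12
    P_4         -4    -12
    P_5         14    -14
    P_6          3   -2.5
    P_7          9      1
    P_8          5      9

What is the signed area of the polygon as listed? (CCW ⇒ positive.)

Apply the shoelace (surveyor's) formula: 2A = Σ (x_i·y_{i+1} − x_{i+1}·y_i), indices taken mod 8.
P_1→P_2: (1)(1.5) − (-4)(11) = 45.5
P_2→P_3: (-4)(-12) − (-15)(1.5) = 70.5
P_3→P_4: (-15)(-12) − (-4)(-12) = 132
P_4→P_5: (-4)(-14) − (14)(-12) = 224
P_5→P_6: (14)(-2.5) − (3)(-14) = 7
P_6→P_7: (3)(1) − (9)(-2.5) = 25.5
P_7→P_8: (9)(9) − (5)(1) = 76
P_8→P_1: (5)(11) − (1)(9) = 46
Σ = 626.5
Signed area = Σ/2 = 313.25 (positive ⇒ counter-clockwise traversal).

313.25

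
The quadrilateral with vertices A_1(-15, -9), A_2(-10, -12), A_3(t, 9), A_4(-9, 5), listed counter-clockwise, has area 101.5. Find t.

-2

Write out the shoelace sum; only the two edges meeting at A_3 involve t:
2·Area = [((-10)·9 − t·(-12)) + (t·5 − (-9)·9)] + 246
       = 17·t + 237 = 203
⇒ t = -2.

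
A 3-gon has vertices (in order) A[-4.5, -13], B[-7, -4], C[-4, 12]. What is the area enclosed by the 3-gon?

33.5

Σ = (-73) + (-100) + (106) = -67
Area = |Σ|/2 = 33.5.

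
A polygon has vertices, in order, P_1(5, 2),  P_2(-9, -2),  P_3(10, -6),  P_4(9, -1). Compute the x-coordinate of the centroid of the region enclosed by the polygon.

400/149

Apply the shoelace formula. First the cross-terms c_i = x_i·y_{i+1} − x_{i+1}·y_i:
  8, 74, 44, 23  ⇒  2A = 149, A = 74.5.
Then Σ (x_i + x_{i+1})·c_i = 1200, so x̄ = 1200 / (6·74.5) = 400/149.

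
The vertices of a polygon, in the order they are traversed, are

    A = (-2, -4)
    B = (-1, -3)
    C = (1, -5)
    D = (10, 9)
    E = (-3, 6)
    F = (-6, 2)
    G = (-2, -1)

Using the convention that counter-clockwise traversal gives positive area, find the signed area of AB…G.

101

Σ = (2) + (8) + (59) + (87) + (30) + (10) + (6) = 202
Signed area = Σ/2 = 101 (positive ⇒ counter-clockwise traversal).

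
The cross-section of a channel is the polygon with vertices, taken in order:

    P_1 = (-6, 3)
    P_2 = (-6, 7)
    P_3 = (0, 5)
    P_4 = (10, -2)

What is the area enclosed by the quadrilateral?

Σ = (-24) + (-30) + (-50) + (18) = -86
Area = |Σ|/2 = 43.

43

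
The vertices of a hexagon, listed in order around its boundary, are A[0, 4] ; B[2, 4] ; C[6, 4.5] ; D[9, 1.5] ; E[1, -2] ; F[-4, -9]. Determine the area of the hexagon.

53.5

Apply the surveyor's formula: 2A = Σ (x_i·y_{i+1} − x_{i+1}·y_i), indices taken mod 6.
Σ = (-8) + (-15) + (-31.5) + (-19.5) + (-17) + (-16) = -107
Area = |Σ|/2 = 53.5.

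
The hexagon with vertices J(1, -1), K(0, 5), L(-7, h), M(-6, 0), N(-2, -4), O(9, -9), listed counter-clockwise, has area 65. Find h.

2

The doubled signed area Σ (x_i y_{i+1} − x_{i+1} y_i) is linear in h.
With h=0 it equals 118; the coefficient of h is 6 (from the two edges through L).
So 6·h + 118 = 2·65 = 130 ⇒ h = 2.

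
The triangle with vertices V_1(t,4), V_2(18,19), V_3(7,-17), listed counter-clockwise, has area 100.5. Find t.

19

Write out the shoelace sum; only the two edges meeting at V_1 involve t:
2·Area = [(7·4 − t·(-17)) + (t·19 − 18·4)] + -439
       = 36·t + -483 = 201
⇒ t = 19.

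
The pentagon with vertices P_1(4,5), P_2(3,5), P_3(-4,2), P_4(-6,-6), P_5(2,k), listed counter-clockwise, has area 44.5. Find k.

0

Write out the shoelace sum; only the two edges meeting at P_5 involve k:
2·Area = [((-6)·k − 2·(-6)) + (2·5 − 4·k)] + 67
       = -10·k + 89 = 89
⇒ k = 0.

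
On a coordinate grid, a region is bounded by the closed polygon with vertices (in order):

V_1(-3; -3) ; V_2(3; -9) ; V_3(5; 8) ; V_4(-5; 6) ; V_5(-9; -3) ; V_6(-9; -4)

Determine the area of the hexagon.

134

Cross-terms: 36, 69, 70, 69, 9, 15  ⇒  Σ = 268
Area = |Σ|/2 = 134.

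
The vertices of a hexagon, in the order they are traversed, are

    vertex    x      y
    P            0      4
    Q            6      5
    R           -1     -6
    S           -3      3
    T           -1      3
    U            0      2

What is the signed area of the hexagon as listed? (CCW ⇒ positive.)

Σ = (-24) + (-31) + (-21) + (-6) + (-2) + (0) = -84
Signed area = Σ/2 = -42 (negative ⇒ clockwise traversal).

-42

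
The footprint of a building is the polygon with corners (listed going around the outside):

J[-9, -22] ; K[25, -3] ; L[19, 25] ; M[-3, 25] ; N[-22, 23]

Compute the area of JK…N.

Apply the shoelace (surveyor's) formula: 2A = Σ (x_i·y_{i+1} − x_{i+1}·y_i), indices taken mod 5.
J→K: (-9)(-3) − (25)(-22) = 577
K→L: (25)(25) − (19)(-3) = 682
L→M: (19)(25) − (-3)(25) = 550
M→N: (-3)(23) − (-22)(25) = 481
N→J: (-22)(-22) − (-9)(23) = 691
Σ = 2981
Area = |Σ|/2 = 1490.5.

1490.5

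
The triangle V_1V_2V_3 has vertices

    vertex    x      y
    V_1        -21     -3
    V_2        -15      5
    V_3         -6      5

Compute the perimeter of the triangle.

36

|V_1V_2| = √((6)² + (8)²) = √100 = 10
|V_2V_3| = √((9)² + (0)²) = √81 = 9
|V_3V_1| = √((-15)² + (-8)²) = √289 = 17
Perimeter = 10 + 9 + 17 = 36.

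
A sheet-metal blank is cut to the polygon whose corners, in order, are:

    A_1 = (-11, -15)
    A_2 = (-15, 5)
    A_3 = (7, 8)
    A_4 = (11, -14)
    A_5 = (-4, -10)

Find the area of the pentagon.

418.5

Apply the surveyor's formula: 2A = Σ (x_i·y_{i+1} − x_{i+1}·y_i), indices taken mod 5.
Cross-terms: -280, -155, -186, -166, -50  ⇒  Σ = -837
Area = |Σ|/2 = 418.5.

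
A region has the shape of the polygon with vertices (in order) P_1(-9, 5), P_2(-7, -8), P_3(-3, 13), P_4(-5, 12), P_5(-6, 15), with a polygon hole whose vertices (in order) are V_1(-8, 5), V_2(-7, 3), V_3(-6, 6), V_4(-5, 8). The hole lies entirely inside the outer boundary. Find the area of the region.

57.5

Outer boundary:
Σ = (107) + (-115) + (29) + (-3) + (105) = 123
Area = |Σ|/2 = 61.5.
Hole:
Apply the shoelace (surveyor's) formula: 2A = Σ (x_i·y_{i+1} − x_{i+1}·y_i), indices taken mod 4.
V_1→V_2: (-8)(3) − (-7)(5) = 11
V_2→V_3: (-7)(6) − (-6)(3) = -24
V_3→V_4: (-6)(8) − (-5)(6) = -18
V_4→V_1: (-5)(5) − (-8)(8) = 39
Σ = 8
Area = |Σ|/2 = 4.
Net area = 61.5 − 4 = 57.5.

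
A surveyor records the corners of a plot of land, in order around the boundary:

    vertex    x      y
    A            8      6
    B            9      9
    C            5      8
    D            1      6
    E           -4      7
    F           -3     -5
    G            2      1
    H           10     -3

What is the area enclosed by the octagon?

107

Σ = (18) + (27) + (22) + (31) + (41) + (7) + (-16) + (84) = 214
Area = |Σ|/2 = 107.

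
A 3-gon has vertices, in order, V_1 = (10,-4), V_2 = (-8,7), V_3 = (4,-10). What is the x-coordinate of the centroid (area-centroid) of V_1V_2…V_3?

2

Apply the shoelace formula. First the cross-terms c_i = x_i·y_{i+1} − x_{i+1}·y_i:
  38, 52, 84  ⇒  2A = 174, A = 87.
Then Σ (x_i + x_{i+1})·c_i = 1044, so x̄ = 1044 / (6·87) = 2.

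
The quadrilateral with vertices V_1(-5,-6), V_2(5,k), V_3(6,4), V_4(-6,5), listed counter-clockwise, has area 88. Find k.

Write out the shoelace sum; only the two edges meeting at V_2 involve k:
2·Area = [((-5)·k − 5·(-6)) + (5·4 − 6·k)] + 115
       = -11·k + 165 = 176
⇒ k = -1.

-1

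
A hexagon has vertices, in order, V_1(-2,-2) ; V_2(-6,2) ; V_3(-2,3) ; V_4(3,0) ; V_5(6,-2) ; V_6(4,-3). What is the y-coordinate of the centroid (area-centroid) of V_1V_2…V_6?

Apply Gauss's area formula. First the cross-terms c_i = x_i·y_{i+1} − x_{i+1}·y_i:
  -16, -14, -9, -6, -10, -14  ⇒  2A = -69, A = -34.5.
Then Σ (y_i + y_{i+1})·c_i = 35, so ȳ = 35 / (6·(-34.5)) = -35/207.

-35/207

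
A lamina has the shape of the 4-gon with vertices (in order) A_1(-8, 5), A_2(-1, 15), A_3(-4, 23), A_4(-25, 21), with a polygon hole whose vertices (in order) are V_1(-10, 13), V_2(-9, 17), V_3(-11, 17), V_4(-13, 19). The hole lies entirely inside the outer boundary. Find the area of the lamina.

Outer boundary:
Apply the surveyor's formula: 2A = Σ (x_i·y_{i+1} − x_{i+1}·y_i), indices taken mod 4.
Cross-terms: -115, 37, 491, 43  ⇒  Σ = 456
Area = |Σ|/2 = 228.
Hole:
V_1→V_2: (-10)(17) − (-9)(13) = -53
V_2→V_3: (-9)(17) − (-11)(17) = 34
V_3→V_4: (-11)(19) − (-13)(17) = 12
V_4→V_1: (-13)(13) − (-10)(19) = 21
Σ = 14
Area = |Σ|/2 = 7.
Net area = 228 − 7 = 221.

221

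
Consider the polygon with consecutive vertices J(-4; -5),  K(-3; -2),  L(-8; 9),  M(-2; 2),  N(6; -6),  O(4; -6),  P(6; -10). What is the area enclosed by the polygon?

Apply the shoelace formula: 2A = Σ (x_i·y_{i+1} − x_{i+1}·y_i), indices taken mod 7.
Σ = (-7) + (-43) + (2) + (0) + (-12) + (-4) + (-70) = -134
Area = |Σ|/2 = 67.

67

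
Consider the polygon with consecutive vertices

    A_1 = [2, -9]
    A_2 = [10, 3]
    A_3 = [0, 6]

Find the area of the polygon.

72

Σ = (96) + (60) + (-12) = 144
Area = |Σ|/2 = 72.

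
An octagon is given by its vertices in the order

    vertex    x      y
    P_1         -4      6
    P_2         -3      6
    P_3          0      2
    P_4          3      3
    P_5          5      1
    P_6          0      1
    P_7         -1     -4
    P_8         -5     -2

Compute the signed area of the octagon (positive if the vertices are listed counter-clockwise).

Apply the surveyor's formula: 2A = Σ (x_i·y_{i+1} − x_{i+1}·y_i), indices taken mod 8.
Σ = (-6) + (-6) + (-6) + (-12) + (5) + (1) + (-18) + (-38) = -80
Signed area = Σ/2 = -40 (negative ⇒ clockwise traversal).

-40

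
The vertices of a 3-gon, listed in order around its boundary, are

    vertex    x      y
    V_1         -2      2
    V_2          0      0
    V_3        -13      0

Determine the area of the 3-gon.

Σ = (0) + (0) + (-26) = -26
Area = |Σ|/2 = 13.

13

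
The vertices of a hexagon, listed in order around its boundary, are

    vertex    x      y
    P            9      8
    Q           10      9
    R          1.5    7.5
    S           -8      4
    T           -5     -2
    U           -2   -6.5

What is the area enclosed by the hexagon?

Apply the shoelace formula: 2A = Σ (x_i·y_{i+1} − x_{i+1}·y_i), indices taken mod 6.
P→Q: (9)(9) − (10)(8) = 1
Q→R: (10)(7.5) − (1.5)(9) = 61.5
R→S: (1.5)(4) − (-8)(7.5) = 66
S→T: (-8)(-2) − (-5)(4) = 36
T→U: (-5)(-6.5) − (-2)(-2) = 28.5
U→P: (-2)(8) − (9)(-6.5) = 42.5
Σ = 235.5
Area = |Σ|/2 = 117.75.

117.75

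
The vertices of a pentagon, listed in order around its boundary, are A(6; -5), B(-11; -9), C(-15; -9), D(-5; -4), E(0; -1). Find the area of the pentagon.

59.5

Apply Gauss's area formula: 2A = Σ (x_i·y_{i+1} − x_{i+1}·y_i), indices taken mod 5.
Σ = (-109) + (-36) + (15) + (5) + (6) = -119
Area = |Σ|/2 = 59.5.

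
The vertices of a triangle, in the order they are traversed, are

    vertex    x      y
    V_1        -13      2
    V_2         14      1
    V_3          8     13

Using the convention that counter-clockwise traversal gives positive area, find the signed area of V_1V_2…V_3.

Apply the shoelace (surveyor's) formula: 2A = Σ (x_i·y_{i+1} − x_{i+1}·y_i), indices taken mod 3.
Cross-terms: -41, 174, 185  ⇒  Σ = 318
Signed area = Σ/2 = 159 (positive ⇒ counter-clockwise traversal).

159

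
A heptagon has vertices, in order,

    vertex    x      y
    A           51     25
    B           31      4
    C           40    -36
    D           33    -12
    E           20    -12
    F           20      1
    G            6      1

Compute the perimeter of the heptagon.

|AB| = √((-20)² + (-21)²) = √841 = 29
|BC| = √((9)² + (-40)²) = √1681 = 41
|CD| = √((-7)² + (24)²) = √625 = 25
|DE| = √((-13)² + (0)²) = √169 = 13
|EF| = √((0)² + (13)²) = √169 = 13
|FG| = √((-14)² + (0)²) = √196 = 14
|GA| = √((45)² + (24)²) = √2601 = 51
Perimeter = 29 + 41 + 25 + 13 + 13 + 14 + 51 = 186.

186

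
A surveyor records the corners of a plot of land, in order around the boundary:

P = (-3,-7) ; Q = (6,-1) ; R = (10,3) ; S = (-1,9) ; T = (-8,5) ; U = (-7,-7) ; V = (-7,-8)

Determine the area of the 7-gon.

178

Apply the surveyor's formula: 2A = Σ (x_i·y_{i+1} − x_{i+1}·y_i), indices taken mod 7.
P→Q: (-3)(-1) − (6)(-7) = 45
Q→R: (6)(3) − (10)(-1) = 28
R→S: (10)(9) − (-1)(3) = 93
S→T: (-1)(5) − (-8)(9) = 67
T→U: (-8)(-7) − (-7)(5) = 91
U→V: (-7)(-8) − (-7)(-7) = 7
V→P: (-7)(-7) − (-3)(-8) = 25
Σ = 356
Area = |Σ|/2 = 178.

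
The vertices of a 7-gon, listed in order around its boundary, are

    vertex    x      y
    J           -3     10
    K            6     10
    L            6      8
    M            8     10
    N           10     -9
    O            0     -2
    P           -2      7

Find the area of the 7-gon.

Σ = (-90) + (-12) + (-4) + (-172) + (-20) + (-4) + (1) = -301
Area = |Σ|/2 = 150.5.

150.5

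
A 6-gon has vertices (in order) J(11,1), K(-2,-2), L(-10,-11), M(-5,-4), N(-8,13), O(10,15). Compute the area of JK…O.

267.5

Cross-terms: -20, 2, -15, -97, -250, -155  ⇒  Σ = -535
Area = |Σ|/2 = 267.5.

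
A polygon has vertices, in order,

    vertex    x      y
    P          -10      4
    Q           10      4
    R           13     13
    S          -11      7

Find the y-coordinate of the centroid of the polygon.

314/43

Apply the shoelace formula. First the cross-terms c_i = x_i·y_{i+1} − x_{i+1}·y_i:
  -80, 78, 234, 26  ⇒  2A = 258, A = 129.
Then Σ (y_i + y_{i+1})·c_i = 5652, so ȳ = 5652 / (6·129) = 314/43.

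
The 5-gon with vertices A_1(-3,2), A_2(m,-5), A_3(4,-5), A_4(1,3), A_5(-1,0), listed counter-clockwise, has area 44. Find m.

Write out the shoelace sum; only the two edges meeting at A_2 involve m:
2·Area = [((-3)·(-5) − m·2) + (m·(-5) − 4·(-5))] + 18
       = -7·m + 53 = 88
⇒ m = -5.

-5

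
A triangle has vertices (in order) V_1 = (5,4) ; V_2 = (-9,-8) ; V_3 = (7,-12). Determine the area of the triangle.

124

Apply the surveyor's formula: 2A = Σ (x_i·y_{i+1} − x_{i+1}·y_i), indices taken mod 3.
Σ = (-4) + (164) + (88) = 248
Area = |Σ|/2 = 124.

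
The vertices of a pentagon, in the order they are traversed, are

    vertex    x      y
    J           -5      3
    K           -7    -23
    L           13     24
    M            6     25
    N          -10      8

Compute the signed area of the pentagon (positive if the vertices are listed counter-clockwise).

378

J→K: (-5)(-23) − (-7)(3) = 136
K→L: (-7)(24) − (13)(-23) = 131
L→M: (13)(25) − (6)(24) = 181
M→N: (6)(8) − (-10)(25) = 298
N→J: (-10)(3) − (-5)(8) = 10
Σ = 756
Signed area = Σ/2 = 378 (positive ⇒ counter-clockwise traversal).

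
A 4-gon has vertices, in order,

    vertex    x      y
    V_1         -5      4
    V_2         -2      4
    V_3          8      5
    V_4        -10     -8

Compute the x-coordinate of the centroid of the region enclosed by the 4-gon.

-265/111

Apply the shoelace formula. First the cross-terms c_i = x_i·y_{i+1} − x_{i+1}·y_i:
  -12, -42, -14, -80  ⇒  2A = -148, A = -74.
Then Σ (x_i + x_{i+1})·c_i = 1060, so x̄ = 1060 / (6·(-74)) = -265/111.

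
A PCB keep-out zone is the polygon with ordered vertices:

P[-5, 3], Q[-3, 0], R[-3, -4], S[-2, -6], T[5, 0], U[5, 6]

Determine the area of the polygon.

68

Cross-terms: 9, 12, 10, 30, 30, 45  ⇒  Σ = 136
Area = |Σ|/2 = 68.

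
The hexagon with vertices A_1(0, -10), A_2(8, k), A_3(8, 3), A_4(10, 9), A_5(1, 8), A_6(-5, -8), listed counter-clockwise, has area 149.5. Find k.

Write out the shoelace sum; only the two edges meeting at A_2 involve k:
2·Area = [(0·k − 8·(-10)) + (8·3 − 8·k)] + 195
       = -8·k + 299 = 299
⇒ k = 0.

0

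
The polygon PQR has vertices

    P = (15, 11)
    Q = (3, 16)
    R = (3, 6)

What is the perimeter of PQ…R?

36

|PQ| = √((-12)² + (5)²) = √169 = 13
|QR| = √((0)² + (-10)²) = √100 = 10
|RP| = √((12)² + (5)²) = √169 = 13
Perimeter = 13 + 10 + 13 = 36.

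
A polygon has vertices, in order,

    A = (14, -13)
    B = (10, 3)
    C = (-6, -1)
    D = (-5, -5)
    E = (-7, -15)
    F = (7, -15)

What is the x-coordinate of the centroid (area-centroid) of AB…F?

24/7

Apply the surveyor's formula. First the cross-terms c_i = x_i·y_{i+1} − x_{i+1}·y_i:
  172, 8, 25, 40, 210, 119  ⇒  2A = 574, A = 287.
Then Σ (x_i + x_{i+1})·c_i = 5904, so x̄ = 5904 / (6·287) = 24/7.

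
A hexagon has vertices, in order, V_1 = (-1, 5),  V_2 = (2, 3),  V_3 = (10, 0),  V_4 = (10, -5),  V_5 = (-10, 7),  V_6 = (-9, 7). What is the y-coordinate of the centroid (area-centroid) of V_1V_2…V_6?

Apply the shoelace formula. First the cross-terms c_i = x_i·y_{i+1} − x_{i+1}·y_i:
  -13, -30, -50, 20, -7, -38  ⇒  2A = -118, A = -59.
Then Σ (y_i + y_{i+1})·c_i = -458, so ȳ = -458 / (6·(-59)) = 229/177.

229/177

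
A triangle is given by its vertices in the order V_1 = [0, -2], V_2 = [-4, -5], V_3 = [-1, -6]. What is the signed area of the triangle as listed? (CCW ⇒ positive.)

6.5

Apply the shoelace (surveyor's) formula: 2A = Σ (x_i·y_{i+1} − x_{i+1}·y_i), indices taken mod 3.
Σ = (-8) + (19) + (2) = 13
Signed area = Σ/2 = 6.5 (positive ⇒ counter-clockwise traversal).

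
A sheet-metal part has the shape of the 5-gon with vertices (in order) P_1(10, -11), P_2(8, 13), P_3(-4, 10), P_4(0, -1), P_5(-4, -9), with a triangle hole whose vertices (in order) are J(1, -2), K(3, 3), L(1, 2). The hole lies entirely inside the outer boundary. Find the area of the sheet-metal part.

Outer boundary:
Apply the shoelace formula: 2A = Σ (x_i·y_{i+1} − x_{i+1}·y_i), indices taken mod 5.
Cross-terms: 218, 132, 4, -4, 134  ⇒  Σ = 484
Area = |Σ|/2 = 242.
Hole:
Cross-terms: 9, 3, -4  ⇒  Σ = 8
Area = |Σ|/2 = 4.
Net area = 242 − 4 = 238.

238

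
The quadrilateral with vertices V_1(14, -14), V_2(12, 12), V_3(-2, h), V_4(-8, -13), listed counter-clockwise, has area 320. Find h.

The doubled signed area Σ (x_i y_{i+1} − x_{i+1} y_i) is linear in h.
With h=0 it equals 680; the coefficient of h is 20 (from the two edges through V_3).
So 20·h + 680 = 2·320 = 640 ⇒ h = -2.

-2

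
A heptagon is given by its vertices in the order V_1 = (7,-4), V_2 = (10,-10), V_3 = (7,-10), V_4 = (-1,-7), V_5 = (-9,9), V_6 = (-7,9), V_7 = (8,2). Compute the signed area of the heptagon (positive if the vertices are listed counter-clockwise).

Apply Gauss's area formula: 2A = Σ (x_i·y_{i+1} − x_{i+1}·y_i), indices taken mod 7.
Σ = (-30) + (-30) + (-59) + (-72) + (-18) + (-86) + (-46) = -341
Signed area = Σ/2 = -170.5 (negative ⇒ clockwise traversal).

-170.5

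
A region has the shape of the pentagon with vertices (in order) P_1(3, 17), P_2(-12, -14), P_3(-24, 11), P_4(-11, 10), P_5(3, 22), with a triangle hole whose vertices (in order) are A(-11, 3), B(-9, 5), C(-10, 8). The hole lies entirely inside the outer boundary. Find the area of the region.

Outer boundary:
Apply the surveyor's formula: 2A = Σ (x_i·y_{i+1} − x_{i+1}·y_i), indices taken mod 5.
Σ = (162) + (-468) + (-119) + (-272) + (-15) = -712
Area = |Σ|/2 = 356.
Hole:
Apply the shoelace formula: 2A = Σ (x_i·y_{i+1} − x_{i+1}·y_i), indices taken mod 3.
Cross-terms: -28, -22, 58  ⇒  Σ = 8
Area = |Σ|/2 = 4.
Net area = 356 − 4 = 352.

352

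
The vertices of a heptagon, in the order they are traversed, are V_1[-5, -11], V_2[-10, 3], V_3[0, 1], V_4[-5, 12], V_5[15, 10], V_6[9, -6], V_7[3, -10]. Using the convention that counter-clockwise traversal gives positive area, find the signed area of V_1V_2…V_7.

-347.5

Apply the surveyor's formula: 2A = Σ (x_i·y_{i+1} − x_{i+1}·y_i), indices taken mod 7.
Σ = (-125) + (-10) + (5) + (-230) + (-180) + (-72) + (-83) = -695
Signed area = Σ/2 = -347.5 (negative ⇒ clockwise traversal).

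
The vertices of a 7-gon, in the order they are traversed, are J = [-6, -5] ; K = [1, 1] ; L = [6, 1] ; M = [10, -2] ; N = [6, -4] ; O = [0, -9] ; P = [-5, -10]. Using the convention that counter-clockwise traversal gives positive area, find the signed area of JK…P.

Cross-terms: -1, -5, -22, -28, -54, -45, -35  ⇒  Σ = -190
Signed area = Σ/2 = -95 (negative ⇒ clockwise traversal).

-95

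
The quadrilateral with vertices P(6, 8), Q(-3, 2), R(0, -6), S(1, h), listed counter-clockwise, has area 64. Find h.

The doubled signed area Σ (x_i y_{i+1} − x_{i+1} y_i) is linear in h.
With h=0 it equals 68; the coefficient of h is -6 (from the two edges through S).
So -6·h + 68 = 2·64 = 128 ⇒ h = -10.

-10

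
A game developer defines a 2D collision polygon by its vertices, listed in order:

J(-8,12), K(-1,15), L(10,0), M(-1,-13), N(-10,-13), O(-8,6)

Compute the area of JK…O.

Σ = (-108) + (-150) + (-130) + (-117) + (-164) + (-48) = -717
Area = |Σ|/2 = 358.5.

358.5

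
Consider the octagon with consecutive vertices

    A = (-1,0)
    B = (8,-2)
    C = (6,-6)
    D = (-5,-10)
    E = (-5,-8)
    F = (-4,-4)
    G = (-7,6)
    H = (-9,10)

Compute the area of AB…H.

102

Apply the shoelace formula: 2A = Σ (x_i·y_{i+1} − x_{i+1}·y_i), indices taken mod 8.
Σ = (2) + (-36) + (-90) + (-10) + (-12) + (-52) + (-16) + (10) = -204
Area = |Σ|/2 = 102.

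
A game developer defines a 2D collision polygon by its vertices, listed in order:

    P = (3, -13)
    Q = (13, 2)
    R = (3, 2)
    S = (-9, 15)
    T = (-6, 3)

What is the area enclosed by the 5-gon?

Σ = (175) + (20) + (63) + (63) + (69) = 390
Area = |Σ|/2 = 195.

195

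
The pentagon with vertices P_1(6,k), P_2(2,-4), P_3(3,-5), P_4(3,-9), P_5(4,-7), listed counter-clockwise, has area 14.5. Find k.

Write out the shoelace sum; only the two edges meeting at P_1 involve k:
2·Area = [(4·k − 6·(-7)) + (6·(-4) − 2·k)] + 5
       = 2·k + 23 = 29
⇒ k = 3.

3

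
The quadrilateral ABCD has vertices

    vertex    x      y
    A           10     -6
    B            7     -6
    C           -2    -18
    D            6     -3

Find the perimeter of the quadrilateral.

40

|AB| = √((-3)² + (0)²) = √9 = 3
|BC| = √((-9)² + (-12)²) = √225 = 15
|CD| = √((8)² + (15)²) = √289 = 17
|DA| = √((4)² + (-3)²) = √25 = 5
Perimeter = 3 + 15 + 17 + 5 = 40.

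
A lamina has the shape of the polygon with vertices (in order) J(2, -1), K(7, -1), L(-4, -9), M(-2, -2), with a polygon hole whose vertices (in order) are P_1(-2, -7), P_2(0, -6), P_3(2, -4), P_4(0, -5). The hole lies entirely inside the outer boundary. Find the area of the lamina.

31

Outer boundary:
Cross-terms: 5, -67, -10, 6  ⇒  Σ = -66
Area = |Σ|/2 = 33.
Hole:
Apply the shoelace (surveyor's) formula: 2A = Σ (x_i·y_{i+1} − x_{i+1}·y_i), indices taken mod 4.
Σ = (12) + (12) + (-10) + (-10) = 4
Area = |Σ|/2 = 2.
Net area = 33 − 2 = 31.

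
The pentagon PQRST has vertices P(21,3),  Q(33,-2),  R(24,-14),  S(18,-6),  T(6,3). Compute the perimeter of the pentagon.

68

|PQ| = √((12)² + (-5)²) = √169 = 13
|QR| = √((-9)² + (-12)²) = √225 = 15
|RS| = √((-6)² + (8)²) = √100 = 10
|ST| = √((-12)² + (9)²) = √225 = 15
|TP| = √((15)² + (0)²) = √225 = 15
Perimeter = 13 + 15 + 10 + 15 + 15 = 68.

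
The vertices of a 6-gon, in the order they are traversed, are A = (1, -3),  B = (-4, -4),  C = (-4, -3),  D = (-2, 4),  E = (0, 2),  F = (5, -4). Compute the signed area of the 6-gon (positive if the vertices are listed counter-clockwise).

-33.5

Apply Gauss's area formula: 2A = Σ (x_i·y_{i+1} − x_{i+1}·y_i), indices taken mod 6.
Cross-terms: -16, -4, -22, -4, -10, -11  ⇒  Σ = -67
Signed area = Σ/2 = -33.5 (negative ⇒ clockwise traversal).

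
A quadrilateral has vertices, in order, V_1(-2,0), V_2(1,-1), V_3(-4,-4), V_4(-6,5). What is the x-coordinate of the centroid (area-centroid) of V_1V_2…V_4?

-191/60

Apply Gauss's area formula. First the cross-terms c_i = x_i·y_{i+1} − x_{i+1}·y_i:
  2, -8, -44, 10  ⇒  2A = -40, A = -20.
Then Σ (x_i + x_{i+1})·c_i = 382, so x̄ = 382 / (6·(-20)) = -191/60.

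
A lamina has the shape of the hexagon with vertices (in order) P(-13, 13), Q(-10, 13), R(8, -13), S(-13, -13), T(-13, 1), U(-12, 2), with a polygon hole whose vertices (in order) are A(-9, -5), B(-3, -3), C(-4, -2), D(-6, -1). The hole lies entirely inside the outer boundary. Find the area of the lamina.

296.5

Outer boundary:
Cross-terms: -39, 26, -273, -182, -14, -130  ⇒  Σ = -612
Area = |Σ|/2 = 306.
Hole:
Apply the shoelace formula: 2A = Σ (x_i·y_{i+1} − x_{i+1}·y_i), indices taken mod 4.
A→B: (-9)(-3) − (-3)(-5) = 12
B→C: (-3)(-2) − (-4)(-3) = -6
C→D: (-4)(-1) − (-6)(-2) = -8
D→A: (-6)(-5) − (-9)(-1) = 21
Σ = 19
Area = |Σ|/2 = 9.5.
Net area = 306 − 9.5 = 296.5.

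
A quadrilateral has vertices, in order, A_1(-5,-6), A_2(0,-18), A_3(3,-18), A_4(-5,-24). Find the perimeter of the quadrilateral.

44

|A_1A_2| = √((5)² + (-12)²) = √169 = 13
|A_2A_3| = √((3)² + (0)²) = √9 = 3
|A_3A_4| = √((-8)² + (-6)²) = √100 = 10
|A_4A_1| = √((0)² + (18)²) = √324 = 18
Perimeter = 13 + 3 + 10 + 18 = 44.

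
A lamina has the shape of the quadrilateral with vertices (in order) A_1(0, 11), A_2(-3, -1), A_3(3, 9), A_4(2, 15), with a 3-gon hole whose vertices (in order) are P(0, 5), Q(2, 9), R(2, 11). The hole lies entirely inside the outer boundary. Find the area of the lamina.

Outer boundary:
Σ = (33) + (-24) + (27) + (22) = 58
Area = |Σ|/2 = 29.
Hole:
Σ = (-10) + (4) + (10) = 4
Area = |Σ|/2 = 2.
Net area = 29 − 2 = 27.

27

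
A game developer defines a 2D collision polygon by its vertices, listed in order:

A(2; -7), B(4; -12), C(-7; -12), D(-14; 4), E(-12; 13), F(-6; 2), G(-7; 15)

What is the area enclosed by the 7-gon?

230.5

Σ = (4) + (-132) + (-196) + (-134) + (54) + (-76) + (19) = -461
Area = |Σ|/2 = 230.5.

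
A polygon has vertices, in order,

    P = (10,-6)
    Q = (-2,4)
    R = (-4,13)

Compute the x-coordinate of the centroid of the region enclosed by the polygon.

Apply the shoelace formula. First the cross-terms c_i = x_i·y_{i+1} − x_{i+1}·y_i:
  28, -10, -106  ⇒  2A = -88, A = -44.
Then Σ (x_i + x_{i+1})·c_i = -352, so x̄ = -352 / (6·(-44)) = 4/3.

4/3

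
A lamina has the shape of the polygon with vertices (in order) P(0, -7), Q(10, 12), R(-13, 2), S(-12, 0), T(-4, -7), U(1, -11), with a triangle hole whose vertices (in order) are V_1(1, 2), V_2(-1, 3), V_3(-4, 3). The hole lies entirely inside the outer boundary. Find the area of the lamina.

Outer boundary:
Apply the surveyor's formula: 2A = Σ (x_i·y_{i+1} − x_{i+1}·y_i), indices taken mod 6.
Σ = (70) + (176) + (24) + (84) + (51) + (-7) = 398
Area = |Σ|/2 = 199.
Hole:
Apply Gauss's area formula: 2A = Σ (x_i·y_{i+1} − x_{i+1}·y_i), indices taken mod 3.
Cross-terms: 5, 9, -11  ⇒  Σ = 3
Area = |Σ|/2 = 1.5.
Net area = 199 − 1.5 = 197.5.

197.5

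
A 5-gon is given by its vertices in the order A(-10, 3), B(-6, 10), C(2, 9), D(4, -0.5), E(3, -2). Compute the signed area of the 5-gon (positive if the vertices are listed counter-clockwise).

Apply Gauss's area formula: 2A = Σ (x_i·y_{i+1} − x_{i+1}·y_i), indices taken mod 5.
A→B: (-10)(10) − (-6)(3) = -82
B→C: (-6)(9) − (2)(10) = -74
C→D: (2)(-0.5) − (4)(9) = -37
D→E: (4)(-2) − (3)(-0.5) = -6.5
E→A: (3)(3) − (-10)(-2) = -11
Σ = -210.5
Signed area = Σ/2 = -105.25 (negative ⇒ clockwise traversal).

-105.25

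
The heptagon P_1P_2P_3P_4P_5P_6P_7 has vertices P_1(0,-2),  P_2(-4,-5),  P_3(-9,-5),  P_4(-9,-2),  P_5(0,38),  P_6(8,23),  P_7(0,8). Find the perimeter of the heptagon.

98

|P_1P_2| = √((-4)² + (-3)²) = √25 = 5
|P_2P_3| = √((-5)² + (0)²) = √25 = 5
|P_3P_4| = √((0)² + (3)²) = √9 = 3
|P_4P_5| = √((9)² + (40)²) = √1681 = 41
|P_5P_6| = √((8)² + (-15)²) = √289 = 17
|P_6P_7| = √((-8)² + (-15)²) = √289 = 17
|P_7P_1| = √((0)² + (-10)²) = √100 = 10
Perimeter = 5 + 5 + 3 + 41 + 17 + 17 + 10 = 98.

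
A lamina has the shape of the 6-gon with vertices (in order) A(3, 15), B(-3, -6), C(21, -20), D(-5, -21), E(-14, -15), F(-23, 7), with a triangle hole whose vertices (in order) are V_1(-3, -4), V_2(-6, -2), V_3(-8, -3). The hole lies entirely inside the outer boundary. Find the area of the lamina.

Outer boundary:
Σ = (27) + (186) + (-541) + (-219) + (-443) + (-366) = -1356
Area = |Σ|/2 = 678.
Hole:
Σ = (-18) + (2) + (23) = 7
Area = |Σ|/2 = 3.5.
Net area = 678 − 3.5 = 674.5.

674.5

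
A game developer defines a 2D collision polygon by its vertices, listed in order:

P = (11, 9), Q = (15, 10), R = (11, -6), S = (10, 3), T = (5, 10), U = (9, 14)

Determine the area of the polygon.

P→Q: (11)(10) − (15)(9) = -25
Q→R: (15)(-6) − (11)(10) = -200
R→S: (11)(3) − (10)(-6) = 93
S→T: (10)(10) − (5)(3) = 85
T→U: (5)(14) − (9)(10) = -20
U→P: (9)(9) − (11)(14) = -73
Σ = -140
Area = |Σ|/2 = 70.

70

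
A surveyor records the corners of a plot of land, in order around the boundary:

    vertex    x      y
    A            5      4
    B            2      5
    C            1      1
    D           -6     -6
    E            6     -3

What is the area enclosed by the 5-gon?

53.5

Σ = (17) + (-3) + (0) + (54) + (39) = 107
Area = |Σ|/2 = 53.5.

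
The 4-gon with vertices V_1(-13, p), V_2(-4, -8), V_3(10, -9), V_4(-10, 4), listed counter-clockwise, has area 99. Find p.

The doubled signed area Σ (x_i y_{i+1} − x_{i+1} y_i) is linear in p.
With p=0 it equals 222; the coefficient of p is -6 (from the two edges through V_1).
So -6·p + 222 = 2·99 = 198 ⇒ p = 4.

4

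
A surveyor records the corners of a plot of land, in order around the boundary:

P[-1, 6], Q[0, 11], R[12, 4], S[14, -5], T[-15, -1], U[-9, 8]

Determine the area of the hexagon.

Apply the surveyor's formula: 2A = Σ (x_i·y_{i+1} − x_{i+1}·y_i), indices taken mod 6.
Cross-terms: -11, -132, -116, -89, -129, -46  ⇒  Σ = -523
Area = |Σ|/2 = 261.5.

261.5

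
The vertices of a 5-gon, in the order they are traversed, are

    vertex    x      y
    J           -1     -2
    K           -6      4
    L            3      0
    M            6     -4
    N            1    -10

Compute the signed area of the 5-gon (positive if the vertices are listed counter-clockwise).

Σ = (-16) + (-12) + (-12) + (-56) + (-12) = -108
Signed area = Σ/2 = -54 (negative ⇒ clockwise traversal).

-54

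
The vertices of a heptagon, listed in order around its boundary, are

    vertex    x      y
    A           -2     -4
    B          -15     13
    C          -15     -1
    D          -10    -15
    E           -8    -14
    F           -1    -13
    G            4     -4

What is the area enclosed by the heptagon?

240.5

Apply the shoelace formula: 2A = Σ (x_i·y_{i+1} − x_{i+1}·y_i), indices taken mod 7.
Σ = (-86) + (210) + (215) + (20) + (90) + (56) + (-24) = 481
Area = |Σ|/2 = 240.5.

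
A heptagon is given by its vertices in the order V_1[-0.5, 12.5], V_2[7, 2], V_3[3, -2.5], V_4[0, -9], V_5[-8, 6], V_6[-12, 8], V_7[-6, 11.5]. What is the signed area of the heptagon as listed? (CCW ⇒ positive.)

-181.125

Cross-terms: -88.5, -23.5, -27, -72, 8, -90, -69.25  ⇒  Σ = -362.25
Signed area = Σ/2 = -181.125 (negative ⇒ clockwise traversal).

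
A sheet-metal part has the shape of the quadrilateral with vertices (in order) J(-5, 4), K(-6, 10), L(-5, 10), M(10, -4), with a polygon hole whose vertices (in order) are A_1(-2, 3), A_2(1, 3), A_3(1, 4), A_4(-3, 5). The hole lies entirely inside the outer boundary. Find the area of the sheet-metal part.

43

Outer boundary:
Apply the shoelace (surveyor's) formula: 2A = Σ (x_i·y_{i+1} − x_{i+1}·y_i), indices taken mod 4.
Cross-terms: -26, -10, -80, 20  ⇒  Σ = -96
Area = |Σ|/2 = 48.
Hole:
Apply the shoelace (surveyor's) formula: 2A = Σ (x_i·y_{i+1} − x_{i+1}·y_i), indices taken mod 4.
Σ = (-9) + (1) + (17) + (1) = 10
Area = |Σ|/2 = 5.
Net area = 48 − 5 = 43.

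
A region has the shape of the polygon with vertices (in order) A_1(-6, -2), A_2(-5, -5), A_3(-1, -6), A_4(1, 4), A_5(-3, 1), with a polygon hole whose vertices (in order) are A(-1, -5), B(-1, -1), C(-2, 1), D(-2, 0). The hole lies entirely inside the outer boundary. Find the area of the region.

Outer boundary:
A_1→A_2: (-6)(-5) − (-5)(-2) = 20
A_2→A_3: (-5)(-6) − (-1)(-5) = 25
A_3→A_4: (-1)(4) − (1)(-6) = 2
A_4→A_5: (1)(1) − (-3)(4) = 13
A_5→A_1: (-3)(-2) − (-6)(1) = 12
Σ = 72
Area = |Σ|/2 = 36.
Hole:
Apply Gauss's area formula: 2A = Σ (x_i·y_{i+1} − x_{i+1}·y_i), indices taken mod 4.
A→B: (-1)(-1) − (-1)(-5) = -4
B→C: (-1)(1) − (-2)(-1) = -3
C→D: (-2)(0) − (-2)(1) = 2
D→A: (-2)(-5) − (-1)(0) = 10
Σ = 5
Area = |Σ|/2 = 2.5.
Net area = 36 − 2.5 = 33.5.

33.5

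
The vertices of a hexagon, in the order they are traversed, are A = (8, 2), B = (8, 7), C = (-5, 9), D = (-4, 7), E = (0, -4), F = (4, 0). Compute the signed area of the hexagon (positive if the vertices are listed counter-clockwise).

94

Apply the shoelace formula: 2A = Σ (x_i·y_{i+1} − x_{i+1}·y_i), indices taken mod 6.
Cross-terms: 40, 107, 1, 16, 16, 8  ⇒  Σ = 188
Signed area = Σ/2 = 94 (positive ⇒ counter-clockwise traversal).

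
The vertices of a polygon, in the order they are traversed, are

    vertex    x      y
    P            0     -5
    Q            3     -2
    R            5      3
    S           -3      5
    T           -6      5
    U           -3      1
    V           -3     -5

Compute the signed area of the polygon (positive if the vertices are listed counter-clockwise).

62.5

Apply the surveyor's formula: 2A = Σ (x_i·y_{i+1} − x_{i+1}·y_i), indices taken mod 7.
Σ = (15) + (19) + (34) + (15) + (9) + (18) + (15) = 125
Signed area = Σ/2 = 62.5 (positive ⇒ counter-clockwise traversal).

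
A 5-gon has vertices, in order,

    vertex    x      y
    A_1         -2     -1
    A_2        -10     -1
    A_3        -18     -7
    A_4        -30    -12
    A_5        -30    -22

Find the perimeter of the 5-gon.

|A_1A_2| = √((-8)² + (0)²) = √64 = 8
|A_2A_3| = √((-8)² + (-6)²) = √100 = 10
|A_3A_4| = √((-12)² + (-5)²) = √169 = 13
|A_4A_5| = √((0)² + (-10)²) = √100 = 10
|A_5A_1| = √((28)² + (21)²) = √1225 = 35
Perimeter = 8 + 10 + 13 + 10 + 35 = 76.

76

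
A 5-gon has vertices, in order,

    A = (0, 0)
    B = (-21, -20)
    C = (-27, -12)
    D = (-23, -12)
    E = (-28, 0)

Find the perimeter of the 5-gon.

84

|AB| = √((-21)² + (-20)²) = √841 = 29
|BC| = √((-6)² + (8)²) = √100 = 10
|CD| = √((4)² + (0)²) = √16 = 4
|DE| = √((-5)² + (12)²) = √169 = 13
|EA| = √((28)² + (0)²) = √784 = 28
Perimeter = 29 + 10 + 4 + 13 + 28 = 84.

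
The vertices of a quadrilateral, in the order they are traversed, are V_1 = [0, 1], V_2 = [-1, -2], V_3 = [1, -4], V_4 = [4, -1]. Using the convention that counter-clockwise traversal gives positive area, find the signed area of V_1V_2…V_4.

Apply the shoelace (surveyor's) formula: 2A = Σ (x_i·y_{i+1} − x_{i+1}·y_i), indices taken mod 4.
Σ = (1) + (6) + (15) + (4) = 26
Signed area = Σ/2 = 13 (positive ⇒ counter-clockwise traversal).

13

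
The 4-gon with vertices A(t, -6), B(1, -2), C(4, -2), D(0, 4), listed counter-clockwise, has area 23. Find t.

-3

Write out the shoelace sum; only the two edges meeting at A involve t:
2·Area = [(0·(-6) − t·4) + (t·(-2) − 1·(-6))] + 22
       = -6·t + 28 = 46
⇒ t = -3.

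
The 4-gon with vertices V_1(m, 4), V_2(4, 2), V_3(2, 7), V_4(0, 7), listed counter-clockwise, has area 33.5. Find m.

The doubled signed area Σ (x_i y_{i+1} − x_{i+1} y_i) is linear in m.
With m=0 it equals 22; the coefficient of m is -5 (from the two edges through V_1).
So -5·m + 22 = 2·33.5 = 67 ⇒ m = -9.

-9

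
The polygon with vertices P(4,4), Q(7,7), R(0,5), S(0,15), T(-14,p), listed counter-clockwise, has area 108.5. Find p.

Write out the shoelace sum; only the two edges meeting at T involve p:
2·Area = [(0·p − (-14)·15) + ((-14)·4 − 4·p)] + 35
       = -4·p + 189 = 217
⇒ p = -7.

-7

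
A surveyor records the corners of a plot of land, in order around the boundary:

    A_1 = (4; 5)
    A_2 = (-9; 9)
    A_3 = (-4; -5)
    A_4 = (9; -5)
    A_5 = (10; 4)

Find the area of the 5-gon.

Apply Gauss's area formula: 2A = Σ (x_i·y_{i+1} − x_{i+1}·y_i), indices taken mod 5.
Cross-terms: 81, 81, 65, 86, 34  ⇒  Σ = 347
Area = |Σ|/2 = 173.5.

173.5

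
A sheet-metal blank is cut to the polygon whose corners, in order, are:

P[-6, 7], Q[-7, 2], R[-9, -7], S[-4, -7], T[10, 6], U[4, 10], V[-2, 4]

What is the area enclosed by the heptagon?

153.5

Apply the surveyor's formula: 2A = Σ (x_i·y_{i+1} − x_{i+1}·y_i), indices taken mod 7.
Σ = (37) + (67) + (35) + (46) + (76) + (36) + (10) = 307
Area = |Σ|/2 = 153.5.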